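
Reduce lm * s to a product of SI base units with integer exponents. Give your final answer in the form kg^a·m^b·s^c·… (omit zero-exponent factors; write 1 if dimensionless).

s·cd

lm = cd.
Combining: lm·s = cd · s = s·cd.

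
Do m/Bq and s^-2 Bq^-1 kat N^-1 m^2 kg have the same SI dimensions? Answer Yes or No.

No

Left side:
  Bq = 1/s = s⁻¹ (activity is decays per second).
  So Bq⁻¹ = s.
  Combining: Bq⁻¹·m = s · m = m·s.
Right side:
  Bq = s⁻¹.
  So Bq⁻¹ = s.
  kat = s⁻¹·mol.
  N = kg·m·s⁻².
  So N⁻¹ = kg⁻¹·m⁻¹·s².
  Combining: s⁻²·Bq⁻¹·kat·N⁻¹·m²·kg = s⁻² · s · (s⁻¹·mol) · (kg⁻¹·m⁻¹·s²) · m² · kg = m·mol.
Left is m·s; right is m·mol — different.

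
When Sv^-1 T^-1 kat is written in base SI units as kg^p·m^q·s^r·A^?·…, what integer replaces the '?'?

Sv = J/kg (equivalent dose = energy per mass),
    = m²·s⁻².
So Sv⁻¹ = m⁻²·s².
T = Wb/m² (flux density = flux per area),
    = kg·s⁻²·A⁻¹.
So T⁻¹ = kg⁻¹·s²·A.
kat = mol/s = s⁻¹·mol (catalytic activity).
Combining: Sv⁻¹·T⁻¹·kat = (m⁻²·s²) · (kg⁻¹·s²·A) · (s⁻¹·mol) = kg⁻¹·m⁻²·s³·A·mol.
The exponent of A is 1.

1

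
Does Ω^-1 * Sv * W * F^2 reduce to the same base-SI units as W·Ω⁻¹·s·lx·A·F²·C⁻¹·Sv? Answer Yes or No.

No

Left side:
  Ω = V/A (resistance = voltage per current),
      = kg·m²·s⁻³·A⁻².
  So Ω⁻¹ = kg⁻¹·m⁻²·s³·A².
  Sv = J/kg (equivalent dose = energy per mass),
      = m²·s⁻².
  W = J/s (power = energy per time),
      = kg·m²·s⁻³.
  F = C/V (capacitance = charge per voltage),
      = A·s/(kg·m²·s⁻³·A⁻¹) (substituting C and V),
      = kg⁻¹·m⁻²·s⁴·A².
  So F² = kg⁻²·m⁻⁴·s⁸·A⁴.
  Combining: Ω⁻¹·Sv·W·F² = (kg⁻¹·m⁻²·s³·A²) · (m²·s⁻²) · (kg·m²·s⁻³) · (kg⁻²·m⁻⁴·s⁸·A⁴) = kg⁻²·m⁻²·s⁶·A⁶.
Right side:
  W = kg·m²·s⁻³.
  Ω = kg·m²·s⁻³·A⁻².
  So Ω⁻¹ = kg⁻¹·m⁻²·s³·A².
  lx = m⁻²·cd.
  F = kg⁻¹·m⁻²·s⁴·A².
  So F² = kg⁻²·m⁻⁴·s⁸·A⁴.
  C = s·A.
  So C⁻¹ = s⁻¹·A⁻¹.
  Sv = m²·s⁻².
  Combining: W·Ω⁻¹·s·lx·A·F²·C⁻¹·Sv = (kg·m²·s⁻³) · (kg⁻¹·m⁻²·s³·A²) · s · (m⁻²·cd) · A · (kg⁻²·m⁻⁴·s⁸·A⁴) · (s⁻¹·A⁻¹) · (m²·s⁻²) = kg⁻²·m⁻⁴·s⁶·A⁶·cd.
Left is kg⁻²·m⁻²·s⁶·A⁶; right is kg⁻²·m⁻⁴·s⁶·A⁶·cd — different.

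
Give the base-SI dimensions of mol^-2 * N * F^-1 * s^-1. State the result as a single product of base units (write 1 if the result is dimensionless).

N = kg·m·s⁻².
F = kg⁻¹·m⁻²·s⁴·A².
So F⁻¹ = kg·m²·s⁻⁴·A⁻².
Combining: mol⁻²·N·F⁻¹·s⁻¹ = mol⁻² · (kg·m·s⁻²) · (kg·m²·s⁻⁴·A⁻²) · s⁻¹ = kg²·m³·s⁻⁷·A⁻²·mol⁻².

kg²·m³·s⁻⁷·A⁻²·mol⁻²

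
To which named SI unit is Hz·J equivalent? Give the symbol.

Hz = 1/s = s⁻¹ (frequency is cycles per second).
J = N·m (work = force × distance),
    = kg·m²·s⁻².
Combining: Hz·J = s⁻¹ · (kg·m²·s⁻²) = kg·m²·s⁻³.
kg·m²·s⁻³ is the base-SI form of the watt.

W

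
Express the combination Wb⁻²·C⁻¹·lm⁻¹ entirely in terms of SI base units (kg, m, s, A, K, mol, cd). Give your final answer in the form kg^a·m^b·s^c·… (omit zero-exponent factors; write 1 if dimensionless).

kg⁻²·m⁻⁴·s³·A·cd⁻¹

Wb = V·s (flux: a volt is a weber per second),
    = kg·m²·s⁻²·A⁻¹.
So Wb⁻² = kg⁻²·m⁻⁴·s⁴·A².
C = A·s = s·A (charge = current × time).
So C⁻¹ = s⁻¹·A⁻¹.
lm = cd·sr = cd (luminous flux; sr is dimensionless).
So lm⁻¹ = cd⁻¹.
Combining: Wb⁻²·C⁻¹·lm⁻¹ = (kg⁻²·m⁻⁴·s⁴·A²) · (s⁻¹·A⁻¹) · cd⁻¹ = kg⁻²·m⁻⁴·s³·A·cd⁻¹.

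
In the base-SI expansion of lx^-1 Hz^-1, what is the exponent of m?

2

lx = m⁻²·cd.
So lx⁻¹ = m²·cd⁻¹.
Hz = s⁻¹.
So Hz⁻¹ = s.
Combining: lx⁻¹·Hz⁻¹ = (m²·cd⁻¹) · s = m²·s·cd⁻¹.
The exponent of m is 2.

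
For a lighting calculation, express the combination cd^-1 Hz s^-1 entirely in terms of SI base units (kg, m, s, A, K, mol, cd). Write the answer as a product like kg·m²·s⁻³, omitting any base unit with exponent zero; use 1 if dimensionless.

Hz = 1/s = s⁻¹ (frequency is cycles per second).
Combining: cd⁻¹·Hz·s⁻¹ = cd⁻¹ · s⁻¹ · s⁻¹ = s⁻²·cd⁻¹.

s⁻²·cd⁻¹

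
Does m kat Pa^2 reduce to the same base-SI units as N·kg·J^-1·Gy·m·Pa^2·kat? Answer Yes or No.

Left side:
  kat = mol/s = s⁻¹·mol (catalytic activity).
  Pa = N/m² (pressure = force per area),
      = kg·m⁻¹·s⁻².
  So Pa² = kg²·m⁻²·s⁻⁴.
  Combining: m·kat·Pa² = m · (s⁻¹·mol) · (kg²·m⁻²·s⁻⁴) = kg²·m⁻¹·s⁻⁵·mol.
Right side:
  N = kg·m·s⁻².
  J = kg·m²·s⁻².
  So J⁻¹ = kg⁻¹·m⁻²·s².
  Gy = m²·s⁻².
  Pa = kg·m⁻¹·s⁻².
  So Pa² = kg²·m⁻²·s⁻⁴.
  kat = s⁻¹·mol.
  Combining: N·kg·J⁻¹·Gy·m·Pa²·kat = (kg·m·s⁻²) · kg · (kg⁻¹·m⁻²·s²) · (m²·s⁻²) · m · (kg²·m⁻²·s⁻⁴) · (s⁻¹·mol) = kg³·s⁻⁷·mol.
Left is kg²·m⁻¹·s⁻⁵·mol; right is kg³·s⁻⁷·mol — different.

No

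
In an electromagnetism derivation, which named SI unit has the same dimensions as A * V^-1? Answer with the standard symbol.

S

V = W/A (potential = power per current),
    = kg·m²·s⁻³·A⁻¹.
So V⁻¹ = kg⁻¹·m⁻²·s³·A.
Combining: A·V⁻¹ = A · (kg⁻¹·m⁻²·s³·A) = kg⁻¹·m⁻²·s³·A².
kg⁻¹·m⁻²·s³·A² is the base-SI form of the siemens.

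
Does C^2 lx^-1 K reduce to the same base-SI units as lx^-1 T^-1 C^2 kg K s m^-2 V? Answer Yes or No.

Left side:
  C = A·s = s·A (charge = current × time).
  So C² = s²·A².
  lx = lm/m² (illuminance = luminous flux per area),
      = m⁻²·cd.
  So lx⁻¹ = m²·cd⁻¹.
  Combining: C²·lx⁻¹·K = (s²·A²) · (m²·cd⁻¹) · K = m²·s²·A²·K·cd⁻¹.
Right side:
  lx = lm/m² (illuminance = luminous flux per area),
      = m⁻²·cd.
  So lx⁻¹ = m²·cd⁻¹.
  T = Wb/m² (flux density = flux per area),
      = kg·s⁻²·A⁻¹.
  So T⁻¹ = kg⁻¹·s²·A.
  C = A·s = s·A (charge = current × time).
  So C² = s²·A².
  V = W/A (potential = power per current),
      = kg·m²·s⁻³·A⁻¹.
  Combining: lx⁻¹·T⁻¹·C²·kg·K·s·m⁻²·V = (m²·cd⁻¹) · (kg⁻¹·s²·A) · (s²·A²) · kg · K · s · m⁻² · (kg·m²·s⁻³·A⁻¹) = kg·m²·s²·A²·K·cd⁻¹.
Left is m²·s²·A²·K·cd⁻¹; right is kg·m²·s²·A²·K·cd⁻¹ — different.

No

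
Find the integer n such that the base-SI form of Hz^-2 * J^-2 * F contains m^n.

Hz = 1/s = s⁻¹ (frequency is cycles per second).
So Hz⁻² = s².
J = N·m (work = force × distance),
    = kg·m²·s⁻².
So J⁻² = kg⁻²·m⁻⁴·s⁴.
F = C/V (capacitance = charge per voltage),
    = A·s/(kg·m²·s⁻³·A⁻¹) (substituting C and V),
    = kg⁻¹·m⁻²·s⁴·A².
Combining: Hz⁻²·J⁻²·F = s² · (kg⁻²·m⁻⁴·s⁴) · (kg⁻¹·m⁻²·s⁴·A²) = kg⁻³·m⁻⁶·s¹⁰·A².
The exponent of m is -6.

-6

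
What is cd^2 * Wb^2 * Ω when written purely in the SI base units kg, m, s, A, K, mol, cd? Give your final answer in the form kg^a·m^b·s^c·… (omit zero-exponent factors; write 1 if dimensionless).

kg³·m⁶·s⁻⁷·A⁻⁴·cd²

Wb = V·s (flux: a volt is a weber per second),
    = kg·m²·s⁻²·A⁻¹.
So Wb² = kg²·m⁴·s⁻⁴·A⁻².
Ω = V/A (resistance = voltage per current),
    = kg·m²·s⁻³·A⁻².
Combining: cd²·Wb²·Ω = cd² · (kg²·m⁴·s⁻⁴·A⁻²) · (kg·m²·s⁻³·A⁻²) = kg³·m⁶·s⁻⁷·A⁻⁴·cd².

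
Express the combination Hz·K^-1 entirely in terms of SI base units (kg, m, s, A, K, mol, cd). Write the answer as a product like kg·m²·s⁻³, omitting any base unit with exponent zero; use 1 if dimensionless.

Hz = 1/s = s⁻¹ (frequency is cycles per second).
Combining: Hz·K⁻¹ = s⁻¹ · K⁻¹ = s⁻¹·K⁻¹.

s⁻¹·K⁻¹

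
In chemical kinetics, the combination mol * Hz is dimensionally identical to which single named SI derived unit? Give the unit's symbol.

Hz = 1/s = s⁻¹ (frequency is cycles per second).
Combining: mol·Hz = mol · s⁻¹ = s⁻¹·mol.
s⁻¹·mol is the base-SI form of the katal.

kat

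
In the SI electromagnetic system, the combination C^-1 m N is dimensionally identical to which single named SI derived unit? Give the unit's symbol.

C = A·s = s·A (charge = current × time).
So C⁻¹ = s⁻¹·A⁻¹.
N = kg·m/s² = kg·m·s⁻² (force = mass × acceleration).
Combining: C⁻¹·m·N = (s⁻¹·A⁻¹) · m · (kg·m·s⁻²) = kg·m²·s⁻³·A⁻¹.
kg·m²·s⁻³·A⁻¹ is the base-SI form of the volt.

V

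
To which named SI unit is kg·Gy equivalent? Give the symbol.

J

Gy = m²·s⁻².
Combining: kg·Gy = kg · (m²·s⁻²) = kg·m²·s⁻².
kg·m²·s⁻² is the base-SI form of the joule.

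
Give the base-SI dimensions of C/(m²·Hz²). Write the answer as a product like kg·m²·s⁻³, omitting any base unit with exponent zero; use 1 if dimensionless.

m⁻²·s³·A

Hz = s⁻¹.
So Hz⁻² = s².
C = s·A.
Combining: m⁻²·Hz⁻²·C = m⁻² · s² · (s·A) = m⁻²·s³·A.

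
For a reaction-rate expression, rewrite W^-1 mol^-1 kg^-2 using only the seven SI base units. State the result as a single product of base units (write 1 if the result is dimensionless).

kg⁻³·m⁻²·s³·mol⁻¹

W = J/s (power = energy per time),
    = kg·m²·s⁻³.
So W⁻¹ = kg⁻¹·m⁻²·s³.
Combining: W⁻¹·mol⁻¹·kg⁻² = (kg⁻¹·m⁻²·s³) · mol⁻¹ · kg⁻² = kg⁻³·m⁻²·s³·mol⁻¹.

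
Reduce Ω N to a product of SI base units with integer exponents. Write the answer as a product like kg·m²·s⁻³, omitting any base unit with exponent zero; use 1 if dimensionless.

Ω = V/A (resistance = voltage per current),
    = kg·m²·s⁻³·A⁻².
N = kg·m/s² = kg·m·s⁻² (force = mass × acceleration).
Combining: Ω·N = (kg·m²·s⁻³·A⁻²) · (kg·m·s⁻²) = kg²·m³·s⁻⁵·A⁻².

kg²·m³·s⁻⁵·A⁻²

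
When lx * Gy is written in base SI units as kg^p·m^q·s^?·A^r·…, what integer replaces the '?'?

lx = lm/m² (illuminance = luminous flux per area),
    = m⁻²·cd.
Gy = J/kg (absorbed dose = energy per mass),
    = m²·s⁻².
Combining: lx·Gy = (m⁻²·cd) · (m²·s⁻²) = s⁻²·cd.
The exponent of s is -2.

-2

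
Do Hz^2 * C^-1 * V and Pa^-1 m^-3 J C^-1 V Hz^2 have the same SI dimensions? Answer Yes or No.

Left side:
  Hz = 1/s = s⁻¹ (frequency is cycles per second).
  So Hz² = s⁻².
  C = A·s = s·A (charge = current × time).
  So C⁻¹ = s⁻¹·A⁻¹.
  V = W/A (potential = power per current),
      = kg·m²·s⁻³·A⁻¹.
  Combining: Hz²·C⁻¹·V = s⁻² · (s⁻¹·A⁻¹) · (kg·m²·s⁻³·A⁻¹) = kg·m²·s⁻⁶·A⁻².
Right side:
  Pa = N/m² (pressure = force per area),
      = kg·m⁻¹·s⁻².
  So Pa⁻¹ = kg⁻¹·m·s².
  J = N·m (work = force × distance),
      = kg·m²·s⁻².
  C = A·s = s·A (charge = current × time).
  So C⁻¹ = s⁻¹·A⁻¹.
  V = W/A (potential = power per current),
      = kg·m²·s⁻³·A⁻¹.
  Hz = 1/s = s⁻¹ (frequency is cycles per second).
  So Hz² = s⁻².
  Combining: Pa⁻¹·m⁻³·J·C⁻¹·V·Hz² = (kg⁻¹·m·s²) · m⁻³ · (kg·m²·s⁻²) · (s⁻¹·A⁻¹) · (kg·m²·s⁻³·A⁻¹) · s⁻² = kg·m²·s⁻⁶·A⁻².
Both reduce to kg·m²·s⁻⁶·A⁻².

Yes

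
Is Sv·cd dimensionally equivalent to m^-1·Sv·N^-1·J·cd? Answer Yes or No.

Yes

Left side:
  Sv = J/kg (equivalent dose = energy per mass),
      = m²·s⁻².
  Combining: Sv·cd = (m²·s⁻²) · cd = m²·s⁻²·cd.
Right side:
  Sv = J/kg (equivalent dose = energy per mass),
      = m²·s⁻².
  N = kg·m/s² = kg·m·s⁻² (force = mass × acceleration).
  So N⁻¹ = kg⁻¹·m⁻¹·s².
  J = N·m (work = force × distance),
      = kg·m²·s⁻².
  Combining: m⁻¹·Sv·N⁻¹·J·cd = m⁻¹ · (m²·s⁻²) · (kg⁻¹·m⁻¹·s²) · (kg·m²·s⁻²) · cd = m²·s⁻²·cd.
Both reduce to m²·s⁻²·cd.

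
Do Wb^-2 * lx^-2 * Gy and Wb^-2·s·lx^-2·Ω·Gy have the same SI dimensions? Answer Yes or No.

No

Left side:
  Wb = V·s (flux: a volt is a weber per second),
      = kg·m²·s⁻²·A⁻¹.
  So Wb⁻² = kg⁻²·m⁻⁴·s⁴·A².
  lx = lm/m² (illuminance = luminous flux per area),
      = m⁻²·cd.
  So lx⁻² = m⁴·cd⁻².
  Gy = J/kg (absorbed dose = energy per mass),
      = m²·s⁻².
  Combining: Wb⁻²·lx⁻²·Gy = (kg⁻²·m⁻⁴·s⁴·A²) · (m⁴·cd⁻²) · (m²·s⁻²) = kg⁻²·m²·s²·A²·cd⁻².
Right side:
  Wb = kg·m²·s⁻²·A⁻¹.
  So Wb⁻² = kg⁻²·m⁻⁴·s⁴·A².
  lx = m⁻²·cd.
  So lx⁻² = m⁴·cd⁻².
  Ω = kg·m²·s⁻³·A⁻².
  Gy = m²·s⁻².
  Combining: Wb⁻²·s·lx⁻²·Ω·Gy = (kg⁻²·m⁻⁴·s⁴·A²) · s · (m⁴·cd⁻²) · (kg·m²·s⁻³·A⁻²) · (m²·s⁻²) = kg⁻¹·m⁴·cd⁻².
Left is kg⁻²·m²·s²·A²·cd⁻²; right is kg⁻¹·m⁴·cd⁻² — different.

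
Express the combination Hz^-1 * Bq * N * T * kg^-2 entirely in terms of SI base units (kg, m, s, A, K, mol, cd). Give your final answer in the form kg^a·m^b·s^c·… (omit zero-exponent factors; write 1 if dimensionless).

Hz = 1/s = s⁻¹ (frequency is cycles per second).
So Hz⁻¹ = s.
Bq = 1/s = s⁻¹ (activity is decays per second).
N = kg·m/s² = kg·m·s⁻² (force = mass × acceleration).
T = Wb/m² (flux density = flux per area),
    = kg·s⁻²·A⁻¹.
Combining: Hz⁻¹·Bq·N·T·kg⁻² = s · s⁻¹ · (kg·m·s⁻²) · (kg·s⁻²·A⁻¹) · kg⁻² = m·s⁻⁴·A⁻¹.

m·s⁻⁴·A⁻¹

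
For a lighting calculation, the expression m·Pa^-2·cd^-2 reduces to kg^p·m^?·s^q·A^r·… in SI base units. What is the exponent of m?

3

Pa = N/m² (pressure = force per area),
    = kg·m⁻¹·s⁻².
So Pa⁻² = kg⁻²·m²·s⁴.
Combining: m·Pa⁻²·cd⁻² = m · (kg⁻²·m²·s⁴) · cd⁻² = kg⁻²·m³·s⁴·cd⁻².
The exponent of m is 3.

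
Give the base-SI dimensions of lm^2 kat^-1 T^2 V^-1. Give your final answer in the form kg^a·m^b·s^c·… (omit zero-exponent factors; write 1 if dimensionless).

kg·m⁻²·A⁻¹·mol⁻¹·cd²

lm = cd·sr = cd (luminous flux; sr is dimensionless).
So lm² = cd².
kat = mol/s = s⁻¹·mol (catalytic activity).
So kat⁻¹ = s·mol⁻¹.
T = Wb/m² (flux density = flux per area),
    = kg·s⁻²·A⁻¹.
So T² = kg²·s⁻⁴·A⁻².
V = W/A (potential = power per current),
    = kg·m²·s⁻³·A⁻¹.
So V⁻¹ = kg⁻¹·m⁻²·s³·A.
Combining: lm²·kat⁻¹·T²·V⁻¹ = cd² · (s·mol⁻¹) · (kg²·s⁻⁴·A⁻²) · (kg⁻¹·m⁻²·s³·A) = kg·m⁻²·A⁻¹·mol⁻¹·cd².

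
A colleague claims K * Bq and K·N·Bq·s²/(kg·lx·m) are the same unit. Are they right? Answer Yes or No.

No

Left side:
  Bq = s⁻¹.
  Combining: K·Bq = K · s⁻¹ = s⁻¹·K.
Right side:
  N = kg·m/s² = kg·m·s⁻² (force = mass × acceleration).
  lx = lm/m² (illuminance = luminous flux per area),
      = m⁻²·cd.
  So lx⁻¹ = m²·cd⁻¹.
  Bq = 1/s = s⁻¹ (activity is decays per second).
  Combining: kg⁻¹·K·N·lx⁻¹·m⁻¹·Bq·s² = kg⁻¹ · K · (kg·m·s⁻²) · (m²·cd⁻¹) · m⁻¹ · s⁻¹ · s² = m²·s⁻¹·K·cd⁻¹.
Left is s⁻¹·K; right is m²·s⁻¹·K·cd⁻¹ — different.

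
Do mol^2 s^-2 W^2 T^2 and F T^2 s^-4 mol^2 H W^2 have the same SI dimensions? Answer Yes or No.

Yes

Left side:
  W = kg·m²·s⁻³.
  So W² = kg²·m⁴·s⁻⁶.
  T = kg·s⁻²·A⁻¹.
  So T² = kg²·s⁻⁴·A⁻².
  Combining: mol²·s⁻²·W²·T² = mol² · s⁻² · (kg²·m⁴·s⁻⁶) · (kg²·s⁻⁴·A⁻²) = kg⁴·m⁴·s⁻¹²·A⁻²·mol².
Right side:
  F = kg⁻¹·m⁻²·s⁴·A².
  T = kg·s⁻²·A⁻¹.
  So T² = kg²·s⁻⁴·A⁻².
  H = kg·m²·s⁻²·A⁻².
  W = kg·m²·s⁻³.
  So W² = kg²·m⁴·s⁻⁶.
  Combining: F·T²·s⁻⁴·mol²·H·W² = (kg⁻¹·m⁻²·s⁴·A²) · (kg²·s⁻⁴·A⁻²) · s⁻⁴ · mol² · (kg·m²·s⁻²·A⁻²) · (kg²·m⁴·s⁻⁶) = kg⁴·m⁴·s⁻¹²·A⁻²·mol².
Both reduce to kg⁴·m⁴·s⁻¹²·A⁻²·mol².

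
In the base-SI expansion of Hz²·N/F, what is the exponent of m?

F = kg⁻¹·m⁻²·s⁴·A².
So F⁻¹ = kg·m²·s⁻⁴·A⁻².
Hz = s⁻¹.
So Hz² = s⁻².
N = kg·m·s⁻².
Combining: F⁻¹·Hz²·N = (kg·m²·s⁻⁴·A⁻²) · s⁻² · (kg·m·s⁻²) = kg²·m³·s⁻⁸·A⁻².
The exponent of m is 3.

3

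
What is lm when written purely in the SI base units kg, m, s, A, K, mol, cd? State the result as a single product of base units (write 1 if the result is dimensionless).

lm = cd.

cd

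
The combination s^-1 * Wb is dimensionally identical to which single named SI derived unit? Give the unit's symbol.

V

Wb = V·s (flux: a volt is a weber per second),
    = kg·m²·s⁻²·A⁻¹.
Combining: s⁻¹·Wb = s⁻¹ · (kg·m²·s⁻²·A⁻¹) = kg·m²·s⁻³·A⁻¹.
kg·m²·s⁻³·A⁻¹ is the base-SI form of the volt.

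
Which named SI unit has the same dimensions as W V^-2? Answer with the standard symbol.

W = kg·m²·s⁻³.
V = kg·m²·s⁻³·A⁻¹.
So V⁻² = kg⁻²·m⁻⁴·s⁶·A².
Combining: W·V⁻² = (kg·m²·s⁻³) · (kg⁻²·m⁻⁴·s⁶·A²) = kg⁻¹·m⁻²·s³·A².
kg⁻¹·m⁻²·s³·A² is the base-SI form of the siemens.

S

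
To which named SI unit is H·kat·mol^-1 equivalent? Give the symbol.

H = Wb/A (inductance = flux per current),
    = kg·m²·s⁻²·A⁻².
kat = mol/s = s⁻¹·mol (catalytic activity).
Combining: H·kat·mol⁻¹ = (kg·m²·s⁻²·A⁻²) · (s⁻¹·mol) · mol⁻¹ = kg·m²·s⁻³·A⁻².
kg·m²·s⁻³·A⁻² is the base-SI form of the ohm.

Ω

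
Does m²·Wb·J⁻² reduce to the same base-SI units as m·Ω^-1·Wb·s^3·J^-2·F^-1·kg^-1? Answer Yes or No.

Left side:
  Wb = V·s (flux: a volt is a weber per second),
      = kg·m²·s⁻²·A⁻¹.
  J = N·m (work = force × distance),
      = kg·m²·s⁻².
  So J⁻² = kg⁻²·m⁻⁴·s⁴.
  Combining: m²·Wb·J⁻² = m² · (kg·m²·s⁻²·A⁻¹) · (kg⁻²·m⁻⁴·s⁴) = kg⁻¹·s²·A⁻¹.
Right side:
  Ω = V/A (resistance = voltage per current),
      = kg·m²·s⁻³·A⁻².
  So Ω⁻¹ = kg⁻¹·m⁻²·s³·A².
  Wb = V·s (flux: a volt is a weber per second),
      = kg·m²·s⁻²·A⁻¹.
  J = N·m (work = force × distance),
      = kg·m²·s⁻².
  So J⁻² = kg⁻²·m⁻⁴·s⁴.
  F = C/V (capacitance = charge per voltage),
      = A·s/(kg·m²·s⁻³·A⁻¹) (substituting C and V),
      = kg⁻¹·m⁻²·s⁴·A².
  So F⁻¹ = kg·m²·s⁻⁴·A⁻².
  Combining: m·Ω⁻¹·Wb·s³·J⁻²·F⁻¹·kg⁻¹ = m · (kg⁻¹·m⁻²·s³·A²) · (kg·m²·s⁻²·A⁻¹) · s³ · (kg⁻²·m⁻⁴·s⁴) · (kg·m²·s⁻⁴·A⁻²) · kg⁻¹ = kg⁻²·m⁻¹·s⁴·A⁻¹.
Left is kg⁻¹·s²·A⁻¹; right is kg⁻²·m⁻¹·s⁴·A⁻¹ — different.

No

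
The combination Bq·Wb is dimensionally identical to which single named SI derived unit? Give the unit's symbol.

V

Bq = s⁻¹.
Wb = kg·m²·s⁻²·A⁻¹.
Combining: Bq·Wb = s⁻¹ · (kg·m²·s⁻²·A⁻¹) = kg·m²·s⁻³·A⁻¹.
kg·m²·s⁻³·A⁻¹ is the base-SI form of the volt.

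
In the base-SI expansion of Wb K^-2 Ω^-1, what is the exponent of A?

Wb = V·s (flux: a volt is a weber per second),
    = kg·m²·s⁻²·A⁻¹.
Ω = V/A (resistance = voltage per current),
    = kg·m²·s⁻³·A⁻².
So Ω⁻¹ = kg⁻¹·m⁻²·s³·A².
Combining: Wb·K⁻²·Ω⁻¹ = (kg·m²·s⁻²·A⁻¹) · K⁻² · (kg⁻¹·m⁻²·s³·A²) = s·A·K⁻².
The exponent of A is 1.

1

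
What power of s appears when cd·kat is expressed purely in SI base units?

-1

kat = mol/s = s⁻¹·mol (catalytic activity).
Combining: cd·kat = cd · (s⁻¹·mol) = s⁻¹·mol·cd.
The exponent of s is -1.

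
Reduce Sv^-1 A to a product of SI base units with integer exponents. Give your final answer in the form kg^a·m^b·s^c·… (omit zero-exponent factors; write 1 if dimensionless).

Sv = J/kg (equivalent dose = energy per mass),
    = m²·s⁻².
So Sv⁻¹ = m⁻²·s².
Combining: Sv⁻¹·A = (m⁻²·s²) · A = m⁻²·s²·A.

m⁻²·s²·A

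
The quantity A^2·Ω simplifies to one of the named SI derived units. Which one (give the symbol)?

W

Ω = V/A (resistance = voltage per current),
    = kg·m²·s⁻³·A⁻².
Combining: A²·Ω = A² · (kg·m²·s⁻³·A⁻²) = kg·m²·s⁻³.
kg·m²·s⁻³ is the base-SI form of the watt.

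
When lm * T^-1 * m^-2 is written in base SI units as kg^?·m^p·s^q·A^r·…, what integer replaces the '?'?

-1

lm = cd·sr = cd (luminous flux; sr is dimensionless).
T = Wb/m² (flux density = flux per area),
    = kg·s⁻²·A⁻¹.
So T⁻¹ = kg⁻¹·s²·A.
Combining: lm·T⁻¹·m⁻² = cd · (kg⁻¹·s²·A) · m⁻² = kg⁻¹·m⁻²·s²·A·cd.
The exponent of kg is -1.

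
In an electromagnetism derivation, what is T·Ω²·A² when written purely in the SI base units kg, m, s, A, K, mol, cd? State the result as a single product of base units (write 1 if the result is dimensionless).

kg³·m⁴·s⁻⁸·A⁻³

T = Wb/m² (flux density = flux per area),
    = kg·s⁻²·A⁻¹.
Ω = V/A (resistance = voltage per current),
    = kg·m²·s⁻³·A⁻².
So Ω² = kg²·m⁴·s⁻⁶·A⁻⁴.
Combining: T·Ω²·A² = (kg·s⁻²·A⁻¹) · (kg²·m⁴·s⁻⁶·A⁻⁴) · A² = kg³·m⁴·s⁻⁸·A⁻³.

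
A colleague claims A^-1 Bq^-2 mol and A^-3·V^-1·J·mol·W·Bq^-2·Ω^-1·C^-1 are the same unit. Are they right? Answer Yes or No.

Left side:
  Bq = 1/s = s⁻¹ (activity is decays per second).
  So Bq⁻² = s².
  Combining: A⁻¹·Bq⁻²·mol = A⁻¹ · s² · mol = s²·A⁻¹·mol.
Right side:
  V = W/A (potential = power per current),
      = kg·m²·s⁻³·A⁻¹.
  So V⁻¹ = kg⁻¹·m⁻²·s³·A.
  J = N·m (work = force × distance),
      = kg·m²·s⁻².
  W = J/s (power = energy per time),
      = kg·m²·s⁻³.
  Bq = 1/s = s⁻¹ (activity is decays per second).
  So Bq⁻² = s².
  Ω = V/A (resistance = voltage per current),
      = kg·m²·s⁻³·A⁻².
  So Ω⁻¹ = kg⁻¹·m⁻²·s³·A².
  C = A·s = s·A (charge = current × time).
  So C⁻¹ = s⁻¹·A⁻¹.
  Combining: A⁻³·V⁻¹·J·mol·W·Bq⁻²·Ω⁻¹·C⁻¹ = A⁻³ · (kg⁻¹·m⁻²·s³·A) · (kg·m²·s⁻²) · mol · (kg·m²·s⁻³) · s² · (kg⁻¹·m⁻²·s³·A²) · (s⁻¹·A⁻¹) = s²·A⁻¹·mol.
Both reduce to s²·A⁻¹·mol.

Yes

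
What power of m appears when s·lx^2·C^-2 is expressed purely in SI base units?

lx = lm/m² (illuminance = luminous flux per area),
    = m⁻²·cd.
So lx² = m⁻⁴·cd².
C = A·s = s·A (charge = current × time).
So C⁻² = s⁻²·A⁻².
Combining: s·lx²·C⁻² = s · (m⁻⁴·cd²) · (s⁻²·A⁻²) = m⁻⁴·s⁻¹·A⁻²·cd².
The exponent of m is -4.

-4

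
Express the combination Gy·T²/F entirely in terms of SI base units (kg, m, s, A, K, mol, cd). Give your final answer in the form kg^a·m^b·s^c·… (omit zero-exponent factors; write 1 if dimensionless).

Gy = m²·s⁻².
F = kg⁻¹·m⁻²·s⁴·A².
So F⁻¹ = kg·m²·s⁻⁴·A⁻².
T = kg·s⁻²·A⁻¹.
So T² = kg²·s⁻⁴·A⁻².
Combining: Gy·F⁻¹·T² = (m²·s⁻²) · (kg·m²·s⁻⁴·A⁻²) · (kg²·s⁻⁴·A⁻²) = kg³·m⁴·s⁻¹⁰·A⁻⁴.

kg³·m⁴·s⁻¹⁰·A⁻⁴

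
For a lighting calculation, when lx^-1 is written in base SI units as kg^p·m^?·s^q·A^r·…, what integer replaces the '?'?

2

lx = lm/m² (illuminance = luminous flux per area),
    = m⁻²·cd.
So lx⁻¹ = m²·cd⁻¹.
The exponent of m is 2.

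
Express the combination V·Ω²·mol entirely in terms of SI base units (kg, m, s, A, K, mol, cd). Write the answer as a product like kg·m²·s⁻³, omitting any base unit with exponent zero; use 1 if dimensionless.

V = W/A (potential = power per current),
    = kg·m²·s⁻³·A⁻¹.
Ω = V/A (resistance = voltage per current),
    = kg·m²·s⁻³·A⁻².
So Ω² = kg²·m⁴·s⁻⁶·A⁻⁴.
Combining: V·Ω²·mol = (kg·m²·s⁻³·A⁻¹) · (kg²·m⁴·s⁻⁶·A⁻⁴) · mol = kg³·m⁶·s⁻⁹·A⁻⁵·mol.

kg³·m⁶·s⁻⁹·A⁻⁵·mol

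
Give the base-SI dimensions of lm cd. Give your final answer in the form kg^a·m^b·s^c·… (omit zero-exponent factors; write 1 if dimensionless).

lm = cd.
Combining: lm·cd = cd · cd = cd².

cd²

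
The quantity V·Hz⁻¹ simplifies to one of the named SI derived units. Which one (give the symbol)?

V = kg·m²·s⁻³·A⁻¹.
Hz = s⁻¹.
So Hz⁻¹ = s.
Combining: V·Hz⁻¹ = (kg·m²·s⁻³·A⁻¹) · s = kg·m²·s⁻²·A⁻¹.
kg·m²·s⁻²·A⁻¹ is the base-SI form of the weber.

Wb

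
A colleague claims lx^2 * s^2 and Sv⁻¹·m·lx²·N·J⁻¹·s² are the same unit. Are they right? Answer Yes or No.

No

Left side:
  lx = m⁻²·cd.
  So lx² = m⁻⁴·cd².
  Combining: lx²·s² = (m⁻⁴·cd²) · s² = m⁻⁴·s²·cd².
Right side:
  Sv = J/kg (equivalent dose = energy per mass),
      = m²·s⁻².
  So Sv⁻¹ = m⁻²·s².
  lx = lm/m² (illuminance = luminous flux per area),
      = m⁻²·cd.
  So lx² = m⁻⁴·cd².
  N = kg·m/s² = kg·m·s⁻² (force = mass × acceleration).
  J = N·m (work = force × distance),
      = kg·m²·s⁻².
  So J⁻¹ = kg⁻¹·m⁻²·s².
  Combining: Sv⁻¹·m·lx²·N·J⁻¹·s² = (m⁻²·s²) · m · (m⁻⁴·cd²) · (kg·m·s⁻²) · (kg⁻¹·m⁻²·s²) · s² = m⁻⁶·s⁴·cd².
Left is m⁻⁴·s²·cd²; right is m⁻⁶·s⁴·cd² — different.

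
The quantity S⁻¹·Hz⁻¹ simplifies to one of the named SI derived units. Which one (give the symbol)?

H

S = kg⁻¹·m⁻²·s³·A².
So S⁻¹ = kg·m²·s⁻³·A⁻².
Hz = s⁻¹.
So Hz⁻¹ = s.
Combining: S⁻¹·Hz⁻¹ = (kg·m²·s⁻³·A⁻²) · s = kg·m²·s⁻²·A⁻².
kg·m²·s⁻²·A⁻² is the base-SI form of the henry.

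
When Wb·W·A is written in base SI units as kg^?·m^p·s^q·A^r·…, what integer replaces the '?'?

Wb = kg·m²·s⁻²·A⁻¹.
W = kg·m²·s⁻³.
Combining: Wb·W·A = (kg·m²·s⁻²·A⁻¹) · (kg·m²·s⁻³) · A = kg²·m⁴·s⁻⁵.
The exponent of kg is 2.

2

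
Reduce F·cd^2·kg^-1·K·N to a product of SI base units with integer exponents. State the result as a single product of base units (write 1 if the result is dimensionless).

kg⁻¹·m⁻¹·s²·A²·K·cd²

F = kg⁻¹·m⁻²·s⁴·A².
N = kg·m·s⁻².
Combining: F·cd²·kg⁻¹·K·N = (kg⁻¹·m⁻²·s⁴·A²) · cd² · kg⁻¹ · K · (kg·m·s⁻²) = kg⁻¹·m⁻¹·s²·A²·K·cd².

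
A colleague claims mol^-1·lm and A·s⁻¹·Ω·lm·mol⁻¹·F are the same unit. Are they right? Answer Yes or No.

No

Left side:
  lm = cd·sr = cd (luminous flux; sr is dimensionless).
  Combining: mol⁻¹·lm = mol⁻¹ · cd = mol⁻¹·cd.
Right side:
  Ω = V/A (resistance = voltage per current),
      = kg·m²·s⁻³·A⁻².
  lm = cd·sr = cd (luminous flux; sr is dimensionless).
  F = C/V (capacitance = charge per voltage),
      = A·s/(kg·m²·s⁻³·A⁻¹) (substituting C and V),
      = kg⁻¹·m⁻²·s⁴·A².
  Combining: A·s⁻¹·Ω·lm·mol⁻¹·F = A · s⁻¹ · (kg·m²·s⁻³·A⁻²) · cd · mol⁻¹ · (kg⁻¹·m⁻²·s⁴·A²) = A·mol⁻¹·cd.
Left is mol⁻¹·cd; right is A·mol⁻¹·cd — different.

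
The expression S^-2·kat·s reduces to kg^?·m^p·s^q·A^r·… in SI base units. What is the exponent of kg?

S = kg⁻¹·m⁻²·s³·A².
So S⁻² = kg²·m⁴·s⁻⁶·A⁻⁴.
kat = s⁻¹·mol.
Combining: S⁻²·kat·s = (kg²·m⁴·s⁻⁶·A⁻⁴) · (s⁻¹·mol) · s = kg²·m⁴·s⁻⁶·A⁻⁴·mol.
The exponent of kg is 2.

2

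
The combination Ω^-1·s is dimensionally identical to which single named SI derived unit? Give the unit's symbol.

Ω = kg·m²·s⁻³·A⁻².
So Ω⁻¹ = kg⁻¹·m⁻²·s³·A².
Combining: Ω⁻¹·s = (kg⁻¹·m⁻²·s³·A²) · s = kg⁻¹·m⁻²·s⁴·A².
kg⁻¹·m⁻²·s⁴·A² is the base-SI form of the farad.

F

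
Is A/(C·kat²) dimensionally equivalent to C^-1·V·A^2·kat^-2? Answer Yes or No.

No

Left side:
  C = A·s = s·A (charge = current × time).
  So C⁻¹ = s⁻¹·A⁻¹.
  kat = mol/s = s⁻¹·mol (catalytic activity).
  So kat⁻² = s²·mol⁻².
  Combining: A·C⁻¹·kat⁻² = A · (s⁻¹·A⁻¹) · (s²·mol⁻²) = s·mol⁻².
Right side:
  C = s·A.
  So C⁻¹ = s⁻¹·A⁻¹.
  V = kg·m²·s⁻³·A⁻¹.
  kat = s⁻¹·mol.
  So kat⁻² = s²·mol⁻².
  Combining: C⁻¹·V·A²·kat⁻² = (s⁻¹·A⁻¹) · (kg·m²·s⁻³·A⁻¹) · A² · (s²·mol⁻²) = kg·m²·s⁻²·mol⁻².
Left is s·mol⁻²; right is kg·m²·s⁻²·mol⁻² — different.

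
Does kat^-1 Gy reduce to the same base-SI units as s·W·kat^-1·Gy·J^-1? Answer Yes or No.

Left side:
  kat = mol/s = s⁻¹·mol (catalytic activity).
  So kat⁻¹ = s·mol⁻¹.
  Gy = J/kg (absorbed dose = energy per mass),
      = m²·s⁻².
  Combining: kat⁻¹·Gy = (s·mol⁻¹) · (m²·s⁻²) = m²·s⁻¹·mol⁻¹.
Right side:
  W = J/s (power = energy per time),
      = kg·m²·s⁻³.
  kat = mol/s = s⁻¹·mol (catalytic activity).
  So kat⁻¹ = s·mol⁻¹.
  Gy = J/kg (absorbed dose = energy per mass),
      = m²·s⁻².
  J = N·m (work = force × distance),
      = kg·m²·s⁻².
  So J⁻¹ = kg⁻¹·m⁻²·s².
  Combining: s·W·kat⁻¹·Gy·J⁻¹ = s · (kg·m²·s⁻³) · (s·mol⁻¹) · (m²·s⁻²) · (kg⁻¹·m⁻²·s²) = m²·s⁻¹·mol⁻¹.
Both reduce to m²·s⁻¹·mol⁻¹.

Yes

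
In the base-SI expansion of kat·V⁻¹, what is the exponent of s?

kat = s⁻¹·mol.
V = kg·m²·s⁻³·A⁻¹.
So V⁻¹ = kg⁻¹·m⁻²·s³·A.
Combining: kat·V⁻¹ = (s⁻¹·mol) · (kg⁻¹·m⁻²·s³·A) = kg⁻¹·m⁻²·s²·A·mol.
The exponent of s is 2.

2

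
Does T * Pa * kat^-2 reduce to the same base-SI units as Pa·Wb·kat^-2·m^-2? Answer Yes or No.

Yes

Left side:
  T = Wb/m² (flux density = flux per area),
      = kg·s⁻²·A⁻¹.
  Pa = N/m² (pressure = force per area),
      = kg·m⁻¹·s⁻².
  kat = mol/s = s⁻¹·mol (catalytic activity).
  So kat⁻² = s²·mol⁻².
  Combining: T·Pa·kat⁻² = (kg·s⁻²·A⁻¹) · (kg·m⁻¹·s⁻²) · (s²·mol⁻²) = kg²·m⁻¹·s⁻²·A⁻¹·mol⁻².
Right side:
  Pa = N/m² (pressure = force per area),
      = kg·m⁻¹·s⁻².
  Wb = V·s (flux: a volt is a weber per second),
      = kg·m²·s⁻²·A⁻¹.
  kat = mol/s = s⁻¹·mol (catalytic activity).
  So kat⁻² = s²·mol⁻².
  Combining: Pa·Wb·kat⁻²·m⁻² = (kg·m⁻¹·s⁻²) · (kg·m²·s⁻²·A⁻¹) · (s²·mol⁻²) · m⁻² = kg²·m⁻¹·s⁻²·A⁻¹·mol⁻².
Both reduce to kg²·m⁻¹·s⁻²·A⁻¹·mol⁻².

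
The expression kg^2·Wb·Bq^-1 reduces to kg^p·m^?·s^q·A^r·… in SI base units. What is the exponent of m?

2

Wb = V·s (flux: a volt is a weber per second),
    = kg·m²·s⁻²·A⁻¹.
Bq = 1/s = s⁻¹ (activity is decays per second).
So Bq⁻¹ = s.
Combining: kg²·Wb·Bq⁻¹ = kg² · (kg·m²·s⁻²·A⁻¹) · s = kg³·m²·s⁻¹·A⁻¹.
The exponent of m is 2.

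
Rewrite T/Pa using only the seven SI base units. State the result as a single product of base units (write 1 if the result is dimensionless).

T = Wb/m² (flux density = flux per area),
    = kg·s⁻²·A⁻¹.
Pa = N/m² (pressure = force per area),
    = kg·m⁻¹·s⁻².
So Pa⁻¹ = kg⁻¹·m·s².
Combining: T·Pa⁻¹ = (kg·s⁻²·A⁻¹) · (kg⁻¹·m·s²) = m·A⁻¹.

m·A⁻¹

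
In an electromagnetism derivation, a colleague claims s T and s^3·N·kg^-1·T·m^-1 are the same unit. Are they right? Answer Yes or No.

Left side:
  T = kg·s⁻²·A⁻¹.
  Combining: s·T = s · (kg·s⁻²·A⁻¹) = kg·s⁻¹·A⁻¹.
Right side:
  N = kg·m·s⁻².
  T = kg·s⁻²·A⁻¹.
  Combining: s³·N·kg⁻¹·T·m⁻¹ = s³ · (kg·m·s⁻²) · kg⁻¹ · (kg·s⁻²·A⁻¹) · m⁻¹ = kg·s⁻¹·A⁻¹.
Both reduce to kg·s⁻¹·A⁻¹.

Yes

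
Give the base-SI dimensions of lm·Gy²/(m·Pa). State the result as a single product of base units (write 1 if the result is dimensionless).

lm = cd·sr = cd (luminous flux; sr is dimensionless).
Pa = N/m² (pressure = force per area),
    = kg·m⁻¹·s⁻².
So Pa⁻¹ = kg⁻¹·m·s².
Gy = J/kg (absorbed dose = energy per mass),
    = m²·s⁻².
So Gy² = m⁴·s⁻⁴.
Combining: lm·m⁻¹·Pa⁻¹·Gy² = cd · m⁻¹ · (kg⁻¹·m·s²) · (m⁴·s⁻⁴) = kg⁻¹·m⁴·s⁻²·cd.

kg⁻¹·m⁴·s⁻²·cd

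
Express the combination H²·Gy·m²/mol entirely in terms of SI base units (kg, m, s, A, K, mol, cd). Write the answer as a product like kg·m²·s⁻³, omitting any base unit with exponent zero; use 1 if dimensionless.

kg²·m⁸·s⁻⁶·A⁻⁴·mol⁻¹

H = kg·m²·s⁻²·A⁻².
So H² = kg²·m⁴·s⁻⁴·A⁻⁴.
Gy = m²·s⁻².
Combining: H²·Gy·mol⁻¹·m² = (kg²·m⁴·s⁻⁴·A⁻⁴) · (m²·s⁻²) · mol⁻¹ · m² = kg²·m⁸·s⁻⁶·A⁻⁴·mol⁻¹.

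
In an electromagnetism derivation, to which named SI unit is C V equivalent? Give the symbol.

C = A·s = s·A (charge = current × time).
V = W/A (potential = power per current),
    = kg·m²·s⁻³·A⁻¹.
Combining: C·V = (s·A) · (kg·m²·s⁻³·A⁻¹) = kg·m²·s⁻².
kg·m²·s⁻² is the base-SI form of the joule.

J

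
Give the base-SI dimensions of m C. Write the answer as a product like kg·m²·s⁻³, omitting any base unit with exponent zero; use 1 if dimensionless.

C = s·A.
Combining: m·C = m · (s·A) = m·s·A.

m·s·A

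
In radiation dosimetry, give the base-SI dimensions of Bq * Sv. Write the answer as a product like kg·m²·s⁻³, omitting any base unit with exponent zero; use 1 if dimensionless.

m²·s⁻³

Bq = 1/s = s⁻¹ (activity is decays per second).
Sv = J/kg (equivalent dose = energy per mass),
    = m²·s⁻².
Combining: Bq·Sv = s⁻¹ · (m²·s⁻²) = m²·s⁻³.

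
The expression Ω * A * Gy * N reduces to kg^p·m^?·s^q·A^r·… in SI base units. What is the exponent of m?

Ω = kg·m²·s⁻³·A⁻².
Gy = m²·s⁻².
N = kg·m·s⁻².
Combining: Ω·A·Gy·N = (kg·m²·s⁻³·A⁻²) · A · (m²·s⁻²) · (kg·m·s⁻²) = kg²·m⁵·s⁻⁷·A⁻¹.
The exponent of m is 5.

5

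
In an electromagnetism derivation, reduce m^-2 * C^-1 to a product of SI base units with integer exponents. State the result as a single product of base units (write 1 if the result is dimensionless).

m⁻²·s⁻¹·A⁻¹

C = A·s = s·A (charge = current × time).
So C⁻¹ = s⁻¹·A⁻¹.
Combining: m⁻²·C⁻¹ = m⁻² · (s⁻¹·A⁻¹) = m⁻²·s⁻¹·A⁻¹.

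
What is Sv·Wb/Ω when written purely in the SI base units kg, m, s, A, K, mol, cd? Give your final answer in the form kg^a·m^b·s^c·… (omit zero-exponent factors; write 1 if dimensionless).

m²·s⁻¹·A

Sv = m²·s⁻².
Ω = kg·m²·s⁻³·A⁻².
So Ω⁻¹ = kg⁻¹·m⁻²·s³·A².
Wb = kg·m²·s⁻²·A⁻¹.
Combining: Sv·Ω⁻¹·Wb = (m²·s⁻²) · (kg⁻¹·m⁻²·s³·A²) · (kg·m²·s⁻²·A⁻¹) = m²·s⁻¹·A.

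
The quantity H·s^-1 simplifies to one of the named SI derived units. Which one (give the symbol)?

H = kg·m²·s⁻²·A⁻².
Combining: H·s⁻¹ = (kg·m²·s⁻²·A⁻²) · s⁻¹ = kg·m²·s⁻³·A⁻².
kg·m²·s⁻³·A⁻² is the base-SI form of the ohm.

Ω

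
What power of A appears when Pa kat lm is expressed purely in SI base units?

Pa = kg·m⁻¹·s⁻².
kat = s⁻¹·mol.
lm = cd.
Combining: Pa·kat·lm = (kg·m⁻¹·s⁻²) · (s⁻¹·mol) · cd = kg·m⁻¹·s⁻³·mol·cd.
The exponent of A is 0.

0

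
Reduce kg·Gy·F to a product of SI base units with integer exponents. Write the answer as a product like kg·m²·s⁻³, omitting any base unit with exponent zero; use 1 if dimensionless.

Gy = J/kg (absorbed dose = energy per mass),
    = m²·s⁻².
F = C/V (capacitance = charge per voltage),
    = A·s/(kg·m²·s⁻³·A⁻¹) (substituting C and V),
    = kg⁻¹·m⁻²·s⁴·A².
Combining: kg·Gy·F = kg · (m²·s⁻²) · (kg⁻¹·m⁻²·s⁴·A²) = s²·A².

s²·A²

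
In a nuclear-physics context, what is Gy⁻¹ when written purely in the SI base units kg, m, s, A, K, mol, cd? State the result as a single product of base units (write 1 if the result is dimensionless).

Gy = J/kg (absorbed dose = energy per mass),
    = m²·s⁻².
So Gy⁻¹ = m⁻²·s².

m⁻²·s²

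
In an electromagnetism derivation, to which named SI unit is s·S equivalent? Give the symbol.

S = kg⁻¹·m⁻²·s³·A².
Combining: s·S = s · (kg⁻¹·m⁻²·s³·A²) = kg⁻¹·m⁻²·s⁴·A².
kg⁻¹·m⁻²·s⁴·A² is the base-SI form of the farad.

F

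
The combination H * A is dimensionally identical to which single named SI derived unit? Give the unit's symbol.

H = Wb/A (inductance = flux per current),
    = kg·m²·s⁻²·A⁻².
Combining: H·A = (kg·m²·s⁻²·A⁻²) · A = kg·m²·s⁻²·A⁻¹.
kg·m²·s⁻²·A⁻¹ is the base-SI form of the weber.

Wb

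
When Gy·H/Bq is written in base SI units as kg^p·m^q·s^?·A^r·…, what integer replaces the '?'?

-3

Gy = J/kg (absorbed dose = energy per mass),
    = m²·s⁻².
Bq = 1/s = s⁻¹ (activity is decays per second).
So Bq⁻¹ = s.
H = Wb/A (inductance = flux per current),
    = kg·m²·s⁻²·A⁻².
Combining: Gy·Bq⁻¹·H = (m²·s⁻²) · s · (kg·m²·s⁻²·A⁻²) = kg·m⁴·s⁻³·A⁻².
The exponent of s is -3.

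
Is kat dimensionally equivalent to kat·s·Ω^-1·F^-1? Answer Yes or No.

Yes

Left side:
  kat = mol/s = s⁻¹·mol (catalytic activity).
Right side:
  kat = mol/s = s⁻¹·mol (catalytic activity).
  Ω = V/A (resistance = voltage per current),
      = kg·m²·s⁻³·A⁻².
  So Ω⁻¹ = kg⁻¹·m⁻²·s³·A².
  F = C/V (capacitance = charge per voltage),
      = A·s/(kg·m²·s⁻³·A⁻¹) (substituting C and V),
      = kg⁻¹·m⁻²·s⁴·A².
  So F⁻¹ = kg·m²·s⁻⁴·A⁻².
  Combining: kat·s·Ω⁻¹·F⁻¹ = (s⁻¹·mol) · s · (kg⁻¹·m⁻²·s³·A²) · (kg·m²·s⁻⁴·A⁻²) = s⁻¹·mol.
Both reduce to s⁻¹·mol.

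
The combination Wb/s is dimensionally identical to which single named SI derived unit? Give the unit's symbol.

V

Wb = V·s (flux: a volt is a weber per second),
    = kg·m²·s⁻²·A⁻¹.
Combining: Wb·s⁻¹ = (kg·m²·s⁻²·A⁻¹) · s⁻¹ = kg·m²·s⁻³·A⁻¹.
kg·m²·s⁻³·A⁻¹ is the base-SI form of the volt.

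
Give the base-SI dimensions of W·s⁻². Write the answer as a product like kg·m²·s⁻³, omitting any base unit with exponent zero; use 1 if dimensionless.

kg·m²·s⁻⁵

W = kg·m²·s⁻³.
Combining: W·s⁻² = (kg·m²·s⁻³) · s⁻² = kg·m²·s⁻⁵.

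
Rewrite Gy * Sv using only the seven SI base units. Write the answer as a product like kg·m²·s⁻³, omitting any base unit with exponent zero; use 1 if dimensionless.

Gy = J/kg (absorbed dose = energy per mass),
    = m²·s⁻².
Sv = J/kg (equivalent dose = energy per mass),
    = m²·s⁻².
Combining: Gy·Sv = (m²·s⁻²) · (m²·s⁻²) = m⁴·s⁻⁴.

m⁴·s⁻⁴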